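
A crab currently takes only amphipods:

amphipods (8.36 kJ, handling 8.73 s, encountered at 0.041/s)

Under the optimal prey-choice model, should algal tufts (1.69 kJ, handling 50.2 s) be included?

No

Intake rate on the current diet: R = (0.041×8.36) / (1 + 0.041×8.73) = 0.3428/1.358 = 0.2524 kJ/s.
algal tufts: E/h = 1.69/50.2 = 0.03367 kJ/s.
Since 0.03367 < R, time spent handling algal tufts is better spent searching.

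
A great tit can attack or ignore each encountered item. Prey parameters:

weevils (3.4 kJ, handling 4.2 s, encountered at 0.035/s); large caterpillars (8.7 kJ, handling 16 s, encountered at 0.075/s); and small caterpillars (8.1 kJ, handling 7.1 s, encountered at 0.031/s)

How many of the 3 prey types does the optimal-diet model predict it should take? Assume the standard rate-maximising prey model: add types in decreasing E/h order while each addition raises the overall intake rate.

E/h in descending order: small caterpillars 1.14, weevils 0.81, large caterpillars 0.544 kJ/s. The optimal diet is the largest prefix of this list for which every included type satisfies E_i/h_i > R on the types above it.
Rate on top 1: 0.2058. weevils: 0.81 > 0.2058 → include.
Rate on top 2: 0.2707. large caterpillars: 0.544 > 0.2707 → include.
Optimal diet: small caterpillars, weevils, large caterpillars — 3 of 3 types.

3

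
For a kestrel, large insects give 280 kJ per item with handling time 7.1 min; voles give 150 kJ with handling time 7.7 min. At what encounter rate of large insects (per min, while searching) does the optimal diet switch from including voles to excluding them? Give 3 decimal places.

Drop voles once their profitability E₂/h₂ falls below the rate achievable on large insects alone: E₂/h₂ = λE₁/(1 + λh₁).
Solve for λ: λE₁h₂ = E₂(1 + λh₁) → λ(E₁h₂ − E₂h₁) = E₂ → λ = E₂/(E₁h₂ − E₂h₁).
λ = 150/(280×7.7 − 150×7.1) = 150/1091 = 0.1375 per min.

0.137 per min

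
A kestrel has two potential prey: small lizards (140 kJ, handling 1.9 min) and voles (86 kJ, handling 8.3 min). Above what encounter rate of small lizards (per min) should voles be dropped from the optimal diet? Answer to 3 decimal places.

At the threshold, the rate on small lizards alone equals the profitability of voles: λ·140/(1 + λ·1.9) = 86/8.3 = 10.36.
Rearranging, λ(140 − 10.36×1.9) = 10.36, so λ = 10.36/120.3 = 0.08612 per min.

0.086 per min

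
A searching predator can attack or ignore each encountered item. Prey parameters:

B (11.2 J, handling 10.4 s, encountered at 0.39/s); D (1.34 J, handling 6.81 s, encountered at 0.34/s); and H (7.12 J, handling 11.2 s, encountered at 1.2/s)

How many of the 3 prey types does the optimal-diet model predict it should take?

Rank by E/h (J/s): B 1.08, H 0.636, D 0.197. Include each in turn until the next type's E/h falls below the running intake rate.
Rate on top 1: 0.8639. H: 0.636 < 0.8639 → exclude; stop.
Optimal diet: B — 1 of 3 types.

1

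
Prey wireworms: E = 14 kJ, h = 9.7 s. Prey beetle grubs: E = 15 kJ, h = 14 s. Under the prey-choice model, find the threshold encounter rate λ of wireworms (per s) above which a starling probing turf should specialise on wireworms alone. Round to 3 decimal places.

0.297 per s

At the threshold, the rate on wireworms alone equals the profitability of beetle grubs: λ·14/(1 + λ·9.7) = 15/14 = 1.071.
Rearranging, λ(14 − 1.071×9.7) = 1.071, so λ = 1.071/3.607 = 0.297 per s.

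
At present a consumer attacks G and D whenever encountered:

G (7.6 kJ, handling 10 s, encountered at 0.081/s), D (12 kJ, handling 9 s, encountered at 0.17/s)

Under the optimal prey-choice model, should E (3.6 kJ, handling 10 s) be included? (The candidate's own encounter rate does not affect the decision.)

Intake rate on the current diet: R = (0.081×7.6 + 0.17×12) / (1 + 0.081×10 + 0.17×9) = 2.656/3.34 = 0.7951 kJ/s.
Profitability of E: 3.6/10 = 0.36 kJ/s.
0.36 < 0.7951, so adding E would lower the average — exclude it.

No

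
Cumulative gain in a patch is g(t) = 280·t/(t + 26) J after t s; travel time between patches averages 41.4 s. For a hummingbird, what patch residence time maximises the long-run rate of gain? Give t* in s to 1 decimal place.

Optimal t* satisfies g'(t*) = g(t*)/(T + t*).
g'(t) = 280·26/(t + 26)². Setting 280·26/(t+26)² = 280t/[(t+26)(41.4+t)] gives 26(41.4+t) = t(t+26), so t² = 26×41.4 = 1076.
t* = √1076 = 32.81 s.

32.8 s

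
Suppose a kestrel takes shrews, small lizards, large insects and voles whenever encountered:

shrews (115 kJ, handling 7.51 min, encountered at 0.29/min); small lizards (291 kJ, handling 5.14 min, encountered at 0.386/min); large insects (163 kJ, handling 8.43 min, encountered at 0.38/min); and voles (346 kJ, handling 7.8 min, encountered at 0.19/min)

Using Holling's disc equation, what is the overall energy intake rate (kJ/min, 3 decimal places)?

27.759 kJ/min

R = Σλ_iE_i / (1 + Σλ_ih_i)
Numerator: 0.29×115 + 0.386×291 + 0.38×163 + 0.19×346 = 273.4
Denominator: 1 + 0.29×7.51 + 0.386×5.14 + 0.38×8.43 + 0.19×7.8 = 9.847
R = 273.4/9.847 = 27.76 kJ/min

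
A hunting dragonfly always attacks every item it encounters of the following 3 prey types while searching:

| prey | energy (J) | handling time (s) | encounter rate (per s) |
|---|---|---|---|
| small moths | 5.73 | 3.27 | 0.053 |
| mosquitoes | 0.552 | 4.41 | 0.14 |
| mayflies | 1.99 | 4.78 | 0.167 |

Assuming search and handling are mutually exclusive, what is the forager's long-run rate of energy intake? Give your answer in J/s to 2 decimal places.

R = Σλ_iE_i / (1 + Σλ_ih_i)
Numerator: 0.053×5.73 + 0.14×0.552 + 0.167×1.99 = 0.7133
Denominator: 1 + 0.053×3.27 + 0.14×4.41 + 0.167×4.78 = 2.589
R = 0.7133/2.589 = 0.2755 J/s

0.28 J/s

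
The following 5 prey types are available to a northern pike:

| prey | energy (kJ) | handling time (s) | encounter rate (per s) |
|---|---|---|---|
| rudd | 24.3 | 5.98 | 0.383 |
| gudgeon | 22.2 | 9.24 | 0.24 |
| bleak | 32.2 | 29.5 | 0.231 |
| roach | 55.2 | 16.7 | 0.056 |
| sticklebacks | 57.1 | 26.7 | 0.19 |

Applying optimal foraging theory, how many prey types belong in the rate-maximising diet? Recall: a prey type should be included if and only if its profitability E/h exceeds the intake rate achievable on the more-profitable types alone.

2

Rank by E/h (kJ/s): rudd 4.06, roach 3.31, gudgeon 2.4, sticklebacks 2.14, bleak 1.09. Include each in turn until the next type's E/h falls below the running intake rate.
Rate on top 1: 2.829. roach: 3.31 > 2.829 → include.
Rate on top 2: 2.934. gudgeon: 2.4 < 2.934 → exclude; stop.
Optimal diet: rudd, roach — 2 of 5 types.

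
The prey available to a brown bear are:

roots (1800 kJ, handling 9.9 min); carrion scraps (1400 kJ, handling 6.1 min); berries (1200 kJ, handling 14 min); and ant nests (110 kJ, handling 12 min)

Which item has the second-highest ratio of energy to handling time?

Profitability E/h (kJ/min): roots = 1800/9.9 = 182, carrion scraps = 1400/6.1 = 230, berries = 1200/14 = 85.7, ant nests = 110/12 = 9.17.
Ranked: carrion scraps > roots > berries > ant nests.

roots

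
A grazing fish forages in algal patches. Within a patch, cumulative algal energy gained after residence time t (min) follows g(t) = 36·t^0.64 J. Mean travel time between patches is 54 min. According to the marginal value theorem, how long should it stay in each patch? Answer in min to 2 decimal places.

Optimal t* satisfies g'(t*) = g(t*)/(T + t*).
g'(t) = 0.64·36·t^-0.36. Setting 0.64·36·t^-0.36 = 36·t^0.64/(54+t) gives 0.64(54+t) = t, so 0.36·t = 0.64×54.
t* = 0.64×54/0.36 = 96 min.

96.00 min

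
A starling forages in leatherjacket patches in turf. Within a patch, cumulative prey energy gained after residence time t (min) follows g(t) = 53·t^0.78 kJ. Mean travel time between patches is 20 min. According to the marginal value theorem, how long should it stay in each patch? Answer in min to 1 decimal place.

70.9 min

By the marginal value theorem, leave when the instantaneous gain rate g'(t) equals the habitat-wide average g(t)/(T + t).
g'(t) = 0.78·53·t^-0.22. Setting 0.78·53·t^-0.22 = 53·t^0.78/(20+t) gives 0.78(20+t) = t, so 0.22·t = 0.78×20.
t* = 0.78×20/0.22 = 70.91 min.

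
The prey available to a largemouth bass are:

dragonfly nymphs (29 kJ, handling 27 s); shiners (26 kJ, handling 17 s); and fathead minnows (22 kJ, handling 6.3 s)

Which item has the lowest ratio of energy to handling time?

dragonfly nymphs

In descending order of E/h:
fathead minnows: 22/6.3 = 3.49 kJ/s
shiners: 26/17 = 1.53 kJ/s
dragonfly nymphs: 29/27 = 1.07 kJ/s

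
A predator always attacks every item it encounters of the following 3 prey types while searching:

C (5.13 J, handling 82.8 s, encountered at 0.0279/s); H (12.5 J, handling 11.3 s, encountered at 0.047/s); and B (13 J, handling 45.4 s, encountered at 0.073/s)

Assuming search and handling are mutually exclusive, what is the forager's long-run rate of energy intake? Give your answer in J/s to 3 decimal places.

R = Σλ_iE_i / (1 + Σλ_ih_i)
Numerator: 0.0279×5.13 + 0.047×12.5 + 0.073×13 = 1.68
Denominator: 1 + 0.0279×82.8 + 0.047×11.3 + 0.073×45.4 = 7.155
R = 1.68/7.155 = 0.2347 J/s

0.235 J/s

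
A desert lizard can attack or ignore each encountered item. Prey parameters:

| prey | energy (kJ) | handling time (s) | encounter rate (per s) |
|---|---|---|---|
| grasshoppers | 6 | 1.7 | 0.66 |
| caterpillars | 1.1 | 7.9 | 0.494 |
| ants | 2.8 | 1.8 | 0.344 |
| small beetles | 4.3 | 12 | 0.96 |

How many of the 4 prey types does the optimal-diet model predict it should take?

1

E/h in descending order: grasshoppers 3.53, ants 1.56, small beetles 0.358, caterpillars 0.139 kJ/s. The optimal diet is the largest prefix of this list for which every included type satisfies E_i/h_i > R on the types above it.
Rate on top 1: 1.866. ants: 1.56 < 1.866 → exclude; stop.
Optimal diet: grasshoppers — 1 of 4 types.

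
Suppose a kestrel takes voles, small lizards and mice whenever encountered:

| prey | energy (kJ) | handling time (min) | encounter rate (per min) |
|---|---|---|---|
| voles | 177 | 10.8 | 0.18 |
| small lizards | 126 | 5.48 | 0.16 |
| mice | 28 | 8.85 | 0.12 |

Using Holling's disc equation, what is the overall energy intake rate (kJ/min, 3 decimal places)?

11.342 kJ/min

Energy encountered per unit search time: 0.18×177 + 0.16×126 + 0.12×28 = 55.38 kJ/min.
Handling time per unit search time: 0.18×10.8 + 0.16×5.48 + 0.12×8.85 = 3.883.
Rate = 55.38/(1 + 3.883) = 11.34 kJ/min.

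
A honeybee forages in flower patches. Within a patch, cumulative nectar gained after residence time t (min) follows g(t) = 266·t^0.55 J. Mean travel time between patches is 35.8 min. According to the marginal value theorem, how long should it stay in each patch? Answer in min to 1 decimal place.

43.8 min

By the marginal value theorem, leave when the instantaneous gain rate g'(t) equals the habitat-wide average g(t)/(T + t).
g'(t) = 0.55·266·t^-0.45. Setting 0.55·266·t^-0.45 = 266·t^0.55/(35.8+t) gives 0.55(35.8+t) = t, so 0.45·t = 0.55×35.8.
t* = 0.55×35.8/0.45 = 43.76 min.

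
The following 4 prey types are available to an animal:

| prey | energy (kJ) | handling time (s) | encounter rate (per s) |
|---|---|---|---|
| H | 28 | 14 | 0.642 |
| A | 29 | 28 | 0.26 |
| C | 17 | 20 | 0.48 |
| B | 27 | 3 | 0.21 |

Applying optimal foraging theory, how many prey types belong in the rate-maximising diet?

1

Profitabilities (E/h, kJ/s): B 9, H 2, A 1.04, C 0.85. Add prey in this order while the next type's profitability exceeds the intake rate on those already taken.
Rate on top 1: 3.479. H: 2 < 3.479 → exclude; stop.
Optimal diet: B — 1 of 4 types.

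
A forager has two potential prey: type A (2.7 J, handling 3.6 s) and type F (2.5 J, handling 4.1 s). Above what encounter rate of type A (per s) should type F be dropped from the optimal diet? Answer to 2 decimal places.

1.21 per s

Drop type F once their profitability E₂/h₂ falls below the rate achievable on type A alone: E₂/h₂ = λE₁/(1 + λh₁).
Solve for λ: λE₁h₂ = E₂(1 + λh₁) → λ(E₁h₂ − E₂h₁) = E₂ → λ = E₂/(E₁h₂ − E₂h₁).
λ = 2.5/(2.7×4.1 − 2.5×3.6) = 2.5/2.07 = 1.208 per s.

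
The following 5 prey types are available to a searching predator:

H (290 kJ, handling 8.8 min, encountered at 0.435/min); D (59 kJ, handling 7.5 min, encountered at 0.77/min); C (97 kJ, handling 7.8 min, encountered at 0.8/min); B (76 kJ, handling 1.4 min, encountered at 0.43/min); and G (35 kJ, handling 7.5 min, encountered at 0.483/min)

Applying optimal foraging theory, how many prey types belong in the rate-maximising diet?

2

E/h in descending order: B 54.3, H 33, C 12.4, D 7.87, G 4.67 kJ/min. The optimal diet is the largest prefix of this list for which every included type satisfies E_i/h_i > R on the types above it.
Rate on top 1: 20.4. H: 33 > 20.4 → include.
Rate on top 2: 29.25. C: 12.4 < 29.25 → exclude; stop.
Optimal diet: B, H — 2 of 5 types.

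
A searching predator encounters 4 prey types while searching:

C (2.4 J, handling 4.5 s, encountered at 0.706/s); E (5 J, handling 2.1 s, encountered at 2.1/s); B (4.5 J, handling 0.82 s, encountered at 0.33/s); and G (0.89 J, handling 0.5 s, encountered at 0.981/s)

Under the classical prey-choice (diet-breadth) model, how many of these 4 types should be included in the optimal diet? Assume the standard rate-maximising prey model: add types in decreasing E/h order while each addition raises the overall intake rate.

Rank by E/h (J/s): B 5.49, E 2.38, G 1.78, C 0.533. Include each in turn until the next type's E/h falls below the running intake rate.
Rate on top 1: 1.169. E: 2.38 > 1.169 → include.
Rate on top 2: 2.11. G: 1.78 < 2.11 → exclude; stop.
Optimal diet: B, E — 2 of 4 types.

2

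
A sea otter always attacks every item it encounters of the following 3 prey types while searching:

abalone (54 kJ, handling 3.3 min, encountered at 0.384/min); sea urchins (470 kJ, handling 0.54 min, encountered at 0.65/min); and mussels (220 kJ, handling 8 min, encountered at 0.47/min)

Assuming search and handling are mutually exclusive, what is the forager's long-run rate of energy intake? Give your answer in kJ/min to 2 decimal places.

67.36 kJ/min

R = Σλ_iE_i / (1 + Σλ_ih_i)
Numerator: 0.384×54 + 0.65×470 + 0.47×220 = 429.6
Denominator: 1 + 0.384×3.3 + 0.65×0.54 + 0.47×8 = 6.378
R = 429.6/6.378 = 67.36 kJ/min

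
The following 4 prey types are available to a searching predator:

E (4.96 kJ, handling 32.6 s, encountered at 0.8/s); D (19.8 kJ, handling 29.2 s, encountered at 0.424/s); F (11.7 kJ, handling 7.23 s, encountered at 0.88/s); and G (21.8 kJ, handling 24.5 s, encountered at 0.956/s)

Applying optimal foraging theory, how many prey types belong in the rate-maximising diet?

Profitabilities (E/h, kJ/s): F 1.62, G 0.89, D 0.678, E 0.152. Add prey in this order while the next type's profitability exceeds the intake rate on those already taken.
Rate on top 1: 1.398. G: 0.89 < 1.398 → exclude; stop.
Optimal diet: F — 1 of 4 types.

1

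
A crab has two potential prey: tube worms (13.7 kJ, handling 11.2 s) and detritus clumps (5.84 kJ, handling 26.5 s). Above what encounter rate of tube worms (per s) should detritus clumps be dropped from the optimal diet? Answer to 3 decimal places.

0.020 per s

The zero-one rule: include detritus clumps iff E₂/h₂ > λE₁/(1+λh₁). Equality gives the switch point.
λE₁h₂ = E₂ + λE₂h₁ ⇒ λ = E₂/(E₁h₂ − E₂h₁) = 5.84/(363 − 65.41) = 0.01962 per s.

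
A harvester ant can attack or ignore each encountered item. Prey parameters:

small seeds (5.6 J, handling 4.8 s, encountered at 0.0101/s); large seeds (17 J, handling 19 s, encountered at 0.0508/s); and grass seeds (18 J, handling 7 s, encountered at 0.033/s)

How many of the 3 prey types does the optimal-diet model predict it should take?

E/h in descending order: grass seeds 2.57, small seeds 1.17, large seeds 0.895 J/s. The optimal diet is the largest prefix of this list for which every included type satisfies E_i/h_i > R on the types above it.
Rate on top 1: 0.4825. small seeds: 1.17 > 0.4825 → include.
Rate on top 2: 0.5085. large seeds: 0.895 > 0.5085 → include.
Optimal diet: grass seeds, small seeds, large seeds — 3 of 3 types.

3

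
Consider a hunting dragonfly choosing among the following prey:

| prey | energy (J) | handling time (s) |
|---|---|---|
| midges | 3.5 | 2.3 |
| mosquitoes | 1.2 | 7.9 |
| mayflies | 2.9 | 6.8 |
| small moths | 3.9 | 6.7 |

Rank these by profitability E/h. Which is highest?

midges

In descending order of E/h:
midges: 3.5/2.3 = 1.52 J/s
small moths: 3.9/6.7 = 0.582 J/s
mayflies: 2.9/6.8 = 0.426 J/s
mosquitoes: 1.2/7.9 = 0.152 J/s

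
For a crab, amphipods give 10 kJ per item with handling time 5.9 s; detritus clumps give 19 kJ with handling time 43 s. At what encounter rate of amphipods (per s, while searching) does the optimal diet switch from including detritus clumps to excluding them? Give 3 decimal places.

0.060 per s

At the threshold, the rate on amphipods alone equals the profitability of detritus clumps: λ·10/(1 + λ·5.9) = 19/43 = 0.4419.
Rearranging, λ(10 − 0.4419×5.9) = 0.4419, so λ = 0.4419/7.393 = 0.05977 per s.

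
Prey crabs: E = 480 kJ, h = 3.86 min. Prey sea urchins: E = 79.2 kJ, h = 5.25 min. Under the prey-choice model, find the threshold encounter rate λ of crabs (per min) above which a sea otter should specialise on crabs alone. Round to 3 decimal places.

0.036 per min

Drop sea urchins once their profitability E₂/h₂ falls below the rate achievable on crabs alone: E₂/h₂ = λE₁/(1 + λh₁).
Solve for λ: λE₁h₂ = E₂(1 + λh₁) → λ(E₁h₂ − E₂h₁) = E₂ → λ = E₂/(E₁h₂ − E₂h₁).
λ = 79.2/(480×5.25 − 79.2×3.86) = 79.2/2214 = 0.03577 per min.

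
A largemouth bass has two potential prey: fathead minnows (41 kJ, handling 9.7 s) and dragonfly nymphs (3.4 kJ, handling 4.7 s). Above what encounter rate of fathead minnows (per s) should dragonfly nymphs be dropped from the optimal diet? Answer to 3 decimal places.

The zero-one rule: include dragonfly nymphs iff E₂/h₂ > λE₁/(1+λh₁). Equality gives the switch point.
λE₁h₂ = E₂ + λE₂h₁ ⇒ λ = E₂/(E₁h₂ − E₂h₁) = 3.4/(192.7 − 32.98) = 0.02129 per s.

0.021 per s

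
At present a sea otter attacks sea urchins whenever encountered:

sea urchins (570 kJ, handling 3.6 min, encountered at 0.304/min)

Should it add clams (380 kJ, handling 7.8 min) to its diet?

No

On sea urchins alone, R = ΣλE/(1+Σλh) = 173.3/2.094 = 82.73 kJ/min.
clams: E/h = 380/7.8 = 48.72 kJ/min.
48.72 < 82.73, so adding clams would lower the average — exclude it.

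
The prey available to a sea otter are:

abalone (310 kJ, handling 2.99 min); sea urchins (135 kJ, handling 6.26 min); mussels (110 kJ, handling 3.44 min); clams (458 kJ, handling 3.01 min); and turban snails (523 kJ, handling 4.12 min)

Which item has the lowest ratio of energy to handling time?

In descending order of E/h:
clams: 458/3.01 = 152 kJ/min
turban snails: 523/4.12 = 127 kJ/min
abalone: 310/2.99 = 104 kJ/min
mussels: 110/3.44 = 32 kJ/min
sea urchins: 135/6.26 = 21.6 kJ/min

sea urchins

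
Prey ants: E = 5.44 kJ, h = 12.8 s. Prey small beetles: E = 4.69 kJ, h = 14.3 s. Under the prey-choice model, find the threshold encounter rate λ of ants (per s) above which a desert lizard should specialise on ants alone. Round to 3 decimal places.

0.264 per s

Drop small beetles once their profitability E₂/h₂ falls below the rate achievable on ants alone: E₂/h₂ = λE₁/(1 + λh₁).
Solve for λ: λE₁h₂ = E₂(1 + λh₁) → λ(E₁h₂ − E₂h₁) = E₂ → λ = E₂/(E₁h₂ − E₂h₁).
λ = 4.69/(5.44×14.3 − 4.69×12.8) = 4.69/17.76 = 0.2641 per s.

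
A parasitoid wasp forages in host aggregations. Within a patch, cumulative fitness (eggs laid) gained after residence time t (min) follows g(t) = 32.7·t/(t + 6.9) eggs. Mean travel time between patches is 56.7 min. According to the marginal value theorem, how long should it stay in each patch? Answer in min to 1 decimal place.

By the marginal value theorem, leave when the instantaneous gain rate g'(t) equals the habitat-wide average g(t)/(T + t).
g'(t) = 32.7·6.9/(t + 6.9)². Setting 32.7·6.9/(t+6.9)² = 32.7t/[(t+6.9)(56.7+t)] gives 6.9(56.7+t) = t(t+6.9), so t² = 6.9×56.7 = 391.2.
t* = √391.2 = 19.78 min.

19.8 min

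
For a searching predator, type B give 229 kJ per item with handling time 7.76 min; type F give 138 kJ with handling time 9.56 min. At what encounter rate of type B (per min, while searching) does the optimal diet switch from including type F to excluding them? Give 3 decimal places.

The zero-one rule: include type F iff E₂/h₂ > λE₁/(1+λh₁). Equality gives the switch point.
λE₁h₂ = E₂ + λE₂h₁ ⇒ λ = E₂/(E₁h₂ − E₂h₁) = 138/(2189 − 1071) = 0.1234 per min.

0.123 per min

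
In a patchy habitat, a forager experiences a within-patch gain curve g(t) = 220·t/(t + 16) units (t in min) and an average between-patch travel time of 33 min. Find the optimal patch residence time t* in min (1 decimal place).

23.0 min

By the marginal value theorem, leave when the instantaneous gain rate g'(t) equals the habitat-wide average g(t)/(T + t).
g'(t) = 220·16/(t + 16)². Setting 220·16/(t+16)² = 220t/[(t+16)(33+t)] gives 16(33+t) = t(t+16), so t² = 16×33 = 528.
t* = √528 = 22.98 min.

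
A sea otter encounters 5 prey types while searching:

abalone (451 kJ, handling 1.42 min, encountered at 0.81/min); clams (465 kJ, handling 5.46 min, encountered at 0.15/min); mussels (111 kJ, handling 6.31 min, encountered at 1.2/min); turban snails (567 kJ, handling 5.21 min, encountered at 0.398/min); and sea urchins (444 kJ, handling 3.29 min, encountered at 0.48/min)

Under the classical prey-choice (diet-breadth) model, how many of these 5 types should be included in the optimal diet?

1

Rank by E/h (kJ/min): abalone 318, sea urchins 135, turban snails 109, clams 85.2, mussels 17.6. Include each in turn until the next type's E/h falls below the running intake rate.
Rate on top 1: 169.9. sea urchins: 135 < 169.9 → exclude; stop.
Optimal diet: abalone — 1 of 5 types.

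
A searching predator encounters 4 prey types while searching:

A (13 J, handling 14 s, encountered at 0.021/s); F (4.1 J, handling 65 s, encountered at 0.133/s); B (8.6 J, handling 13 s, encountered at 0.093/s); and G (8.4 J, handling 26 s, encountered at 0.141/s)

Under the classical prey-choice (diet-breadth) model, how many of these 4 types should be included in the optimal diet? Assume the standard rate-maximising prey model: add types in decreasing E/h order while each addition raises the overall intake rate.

Rank by E/h (J/s): A 0.929, B 0.662, G 0.323, F 0.0631. Include each in turn until the next type's E/h falls below the running intake rate.
Rate on top 1: 0.211. B: 0.662 > 0.211 → include.
Rate on top 2: 0.4286. G: 0.323 < 0.4286 → exclude; stop.
Optimal diet: A, B — 2 of 4 types.

2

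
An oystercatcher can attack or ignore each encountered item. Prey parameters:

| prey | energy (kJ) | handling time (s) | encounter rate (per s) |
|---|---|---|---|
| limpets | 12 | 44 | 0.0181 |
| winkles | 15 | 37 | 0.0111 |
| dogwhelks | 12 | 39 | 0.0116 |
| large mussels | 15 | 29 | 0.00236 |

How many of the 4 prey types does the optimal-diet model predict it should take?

4

Profitabilities (E/h, kJ/s): large mussels 0.517, winkles 0.405, dogwhelks 0.308, limpets 0.273. Add prey in this order while the next type's profitability exceeds the intake rate on those already taken.
Rate on top 1: 0.03313. winkles: 0.405 > 0.03313 → include.
Rate on top 2: 0.1365. dogwhelks: 0.308 > 0.1365 → include.
Rate on top 3: 0.1766. limpets: 0.273 > 0.1766 → include.
Optimal diet: large mussels, winkles, dogwhelks, limpets — 4 of 4 types.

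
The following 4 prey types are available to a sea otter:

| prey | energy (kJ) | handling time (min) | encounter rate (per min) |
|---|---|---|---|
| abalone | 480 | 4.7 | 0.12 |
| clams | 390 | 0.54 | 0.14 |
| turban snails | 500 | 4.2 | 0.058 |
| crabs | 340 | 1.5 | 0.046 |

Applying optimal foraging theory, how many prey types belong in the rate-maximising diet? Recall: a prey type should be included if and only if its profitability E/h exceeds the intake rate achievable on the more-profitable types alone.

Profitabilities (E/h, kJ/min): clams 722, crabs 227, turban snails 119, abalone 102. Add prey in this order while the next type's profitability exceeds the intake rate on those already taken.
Rate on top 1: 50.76. crabs: 227 > 50.76 → include.
Rate on top 2: 61.37. turban snails: 119 > 61.37 → include.
Rate on top 3: 71.49. abalone: 102 > 71.49 → include.
Optimal diet: clams, crabs, turban snails, abalone — 4 of 4 types.

4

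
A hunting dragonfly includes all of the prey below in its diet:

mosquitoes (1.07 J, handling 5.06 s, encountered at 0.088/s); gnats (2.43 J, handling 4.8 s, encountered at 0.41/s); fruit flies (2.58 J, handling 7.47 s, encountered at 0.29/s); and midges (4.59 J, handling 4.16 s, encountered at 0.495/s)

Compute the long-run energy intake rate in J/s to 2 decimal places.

0.54 J/s

Energy encountered per unit search time: 0.088×1.07 + 0.41×2.43 + 0.29×2.58 + 0.495×4.59 = 4.111 J/s.
Handling time per unit search time: 0.088×5.06 + 0.41×4.8 + 0.29×7.47 + 0.495×4.16 = 6.639.
Rate = 4.111/(1 + 6.639) = 0.5381 J/s.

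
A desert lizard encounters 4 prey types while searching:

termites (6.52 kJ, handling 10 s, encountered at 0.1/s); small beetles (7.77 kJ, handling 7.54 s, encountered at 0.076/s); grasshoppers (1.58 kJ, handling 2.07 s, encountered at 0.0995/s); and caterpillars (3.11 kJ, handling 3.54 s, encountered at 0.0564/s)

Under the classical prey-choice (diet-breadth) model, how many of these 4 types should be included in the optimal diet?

Profitabilities (E/h, kJ/s): small beetles 1.03, caterpillars 0.879, grasshoppers 0.763, termites 0.652. Add prey in this order while the next type's profitability exceeds the intake rate on those already taken.
Rate on top 1: 0.3754. caterpillars: 0.879 > 0.3754 → include.
Rate on top 2: 0.4321. grasshoppers: 0.763 > 0.4321 → include.
Rate on top 3: 0.4665. termites: 0.652 > 0.4665 → include.
Optimal diet: small beetles, caterpillars, grasshoppers, termites — 4 of 4 types.

4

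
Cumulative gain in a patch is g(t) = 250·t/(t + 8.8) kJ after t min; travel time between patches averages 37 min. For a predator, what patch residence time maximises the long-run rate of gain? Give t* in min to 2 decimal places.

18.04 min

Maximise g(t)/(T+t): set derivative to zero → g'(t)(T+t) = g(t).
g'(t) = 250·8.8/(t + 8.8)². Setting 250·8.8/(t+8.8)² = 250t/[(t+8.8)(37+t)] gives 8.8(37+t) = t(t+8.8), so t² = 8.8×37 = 325.6.
t* = √325.6 = 18.04 min.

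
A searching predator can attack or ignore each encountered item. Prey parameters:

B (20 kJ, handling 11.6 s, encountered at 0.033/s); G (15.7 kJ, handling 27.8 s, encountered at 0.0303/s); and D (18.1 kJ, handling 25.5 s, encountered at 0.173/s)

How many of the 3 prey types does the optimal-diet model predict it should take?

E/h in descending order: B 1.72, D 0.71, G 0.565 kJ/s. The optimal diet is the largest prefix of this list for which every included type satisfies E_i/h_i > R on the types above it.
Rate on top 1: 0.4773. D: 0.71 > 0.4773 → include.
Rate on top 2: 0.6543. G: 0.565 < 0.6543 → exclude; stop.
Optimal diet: B, D — 2 of 3 types.

2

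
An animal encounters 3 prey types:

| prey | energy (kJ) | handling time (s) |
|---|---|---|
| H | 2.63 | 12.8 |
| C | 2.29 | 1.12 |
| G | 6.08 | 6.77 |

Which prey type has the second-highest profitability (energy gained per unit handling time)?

G

Profitability E/h (kJ/s): H = 2.63/12.8 = 0.205, C = 2.29/1.12 = 2.04, G = 6.08/6.77 = 0.898.
Ranked: C > G > H.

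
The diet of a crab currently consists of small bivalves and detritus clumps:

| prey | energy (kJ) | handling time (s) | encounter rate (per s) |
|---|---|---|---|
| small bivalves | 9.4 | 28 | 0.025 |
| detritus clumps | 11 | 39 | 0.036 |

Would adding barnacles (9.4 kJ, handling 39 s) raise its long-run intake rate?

Yes

On small bivalves and detritus clumps alone, R = ΣλE/(1+Σλh) = 0.631/3.104 = 0.2033 kJ/s.
Profitability of barnacles: 9.4/39 = 0.241 kJ/s.
Since 0.241 > R, including barnacles increases the long-run rate.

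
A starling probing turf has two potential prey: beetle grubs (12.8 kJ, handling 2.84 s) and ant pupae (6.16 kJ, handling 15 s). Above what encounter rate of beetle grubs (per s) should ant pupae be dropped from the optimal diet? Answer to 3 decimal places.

Drop ant pupae once their profitability E₂/h₂ falls below the rate achievable on beetle grubs alone: E₂/h₂ = λE₁/(1 + λh₁).
Solve for λ: λE₁h₂ = E₂(1 + λh₁) → λ(E₁h₂ − E₂h₁) = E₂ → λ = E₂/(E₁h₂ − E₂h₁).
λ = 6.16/(12.8×15 − 6.16×2.84) = 6.16/174.5 = 0.0353 per s.

0.035 per s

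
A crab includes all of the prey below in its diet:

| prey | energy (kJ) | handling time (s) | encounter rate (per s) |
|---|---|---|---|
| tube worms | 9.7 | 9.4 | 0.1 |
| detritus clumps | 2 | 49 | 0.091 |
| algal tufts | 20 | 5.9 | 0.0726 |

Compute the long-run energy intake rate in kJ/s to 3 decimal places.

Energy encountered per unit search time: 0.1×9.7 + 0.091×2 + 0.0726×20 = 2.604 kJ/s.
Handling time per unit search time: 0.1×9.4 + 0.091×49 + 0.0726×5.9 = 5.827.
Rate = 2.604/(1 + 5.827) = 0.3814 kJ/s.

0.381 kJ/s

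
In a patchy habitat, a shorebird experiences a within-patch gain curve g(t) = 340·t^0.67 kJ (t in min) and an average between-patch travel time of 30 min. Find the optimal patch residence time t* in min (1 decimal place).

60.9 min

By the marginal value theorem, leave when the instantaneous gain rate g'(t) equals the habitat-wide average g(t)/(T + t).
g'(t) = 0.67·340·t^-0.33. Setting 0.67·340·t^-0.33 = 340·t^0.67/(30+t) gives 0.67(30+t) = t, so 0.33·t = 0.67×30.
t* = 0.67×30/0.33 = 60.91 min.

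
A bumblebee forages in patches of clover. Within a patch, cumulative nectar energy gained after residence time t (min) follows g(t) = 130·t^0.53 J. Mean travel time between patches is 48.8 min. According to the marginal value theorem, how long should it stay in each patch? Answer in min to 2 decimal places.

Optimal t* satisfies g'(t*) = g(t*)/(T + t*).
g'(t) = 0.53·130·t^-0.47. Setting 0.53·130·t^-0.47 = 130·t^0.53/(48.8+t) gives 0.53(48.8+t) = t, so 0.47·t = 0.53×48.8.
t* = 0.53×48.8/0.47 = 55.03 min.

55.03 min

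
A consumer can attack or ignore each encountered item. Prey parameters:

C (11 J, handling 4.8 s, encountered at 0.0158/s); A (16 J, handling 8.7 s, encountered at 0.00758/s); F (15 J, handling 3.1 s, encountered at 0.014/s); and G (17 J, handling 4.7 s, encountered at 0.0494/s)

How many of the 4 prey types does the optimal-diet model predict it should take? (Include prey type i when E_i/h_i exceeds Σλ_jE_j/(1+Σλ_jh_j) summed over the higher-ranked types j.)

4

E/h in descending order: F 4.84, G 3.62, C 2.29, A 1.84 J/s. The optimal diet is the largest prefix of this list for which every included type satisfies E_i/h_i > R on the types above it.
Rate on top 1: 0.2013. G: 3.62 > 0.2013 → include.
Rate on top 2: 0.823. C: 2.29 > 0.823 → include.
Rate on top 3: 0.9054. A: 1.84 > 0.9054 → include.
Optimal diet: F, G, C, A — 4 of 4 types.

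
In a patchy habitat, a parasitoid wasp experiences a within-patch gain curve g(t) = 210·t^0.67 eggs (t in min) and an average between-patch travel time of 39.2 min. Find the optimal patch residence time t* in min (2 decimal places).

Optimal t* satisfies g'(t*) = g(t*)/(T + t*).
g'(t) = 0.67·210·t^-0.33. Setting 0.67·210·t^-0.33 = 210·t^0.67/(39.2+t) gives 0.67(39.2+t) = t, so 0.33·t = 0.67×39.2.
t* = 0.67×39.2/0.33 = 79.59 min.

79.59 min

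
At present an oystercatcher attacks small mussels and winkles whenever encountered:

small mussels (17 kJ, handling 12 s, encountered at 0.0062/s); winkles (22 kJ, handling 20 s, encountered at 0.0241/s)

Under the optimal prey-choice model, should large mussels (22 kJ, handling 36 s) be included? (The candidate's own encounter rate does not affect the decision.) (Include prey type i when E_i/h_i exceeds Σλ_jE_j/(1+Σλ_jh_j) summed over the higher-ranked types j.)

Current rate: (0.0062×17 + 0.0241×22)/(1 + 0.0062×12 + 0.0241×20) = 0.4084 kJ/s.
large mussels: E/h = 22/36 = 0.6111 kJ/s.
Since 0.6111 > R, including large mussels increases the long-run rate.

Yes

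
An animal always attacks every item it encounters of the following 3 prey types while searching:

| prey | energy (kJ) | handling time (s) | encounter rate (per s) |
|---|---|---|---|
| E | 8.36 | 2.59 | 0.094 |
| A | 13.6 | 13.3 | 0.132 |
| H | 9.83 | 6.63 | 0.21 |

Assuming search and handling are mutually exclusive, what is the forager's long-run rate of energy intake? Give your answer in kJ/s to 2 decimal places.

1.06 kJ/s

Energy encountered per unit search time: 0.094×8.36 + 0.132×13.6 + 0.21×9.83 = 4.645 kJ/s.
Handling time per unit search time: 0.094×2.59 + 0.132×13.3 + 0.21×6.63 = 3.391.
Rate = 4.645/(1 + 3.391) = 1.058 kJ/s.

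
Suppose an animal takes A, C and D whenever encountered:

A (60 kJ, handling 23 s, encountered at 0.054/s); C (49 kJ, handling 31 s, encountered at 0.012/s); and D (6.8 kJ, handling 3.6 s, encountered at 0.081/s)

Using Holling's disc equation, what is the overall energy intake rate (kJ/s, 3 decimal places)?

1.507 kJ/s

R = (0.054×60 + 0.012×49 + 0.081×6.8) / (1 + 0.054×23 + 0.012×31 + 0.081×3.6) = 4.379/2.906 = 1.507 kJ/s.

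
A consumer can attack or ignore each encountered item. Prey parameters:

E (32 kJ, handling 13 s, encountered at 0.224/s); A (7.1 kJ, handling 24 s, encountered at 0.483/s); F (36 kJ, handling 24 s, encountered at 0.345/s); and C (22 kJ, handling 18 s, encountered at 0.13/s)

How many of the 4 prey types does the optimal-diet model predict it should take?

Profitabilities (E/h, kJ/s): E 2.46, F 1.5, C 1.22, A 0.296. Add prey in this order while the next type's profitability exceeds the intake rate on those already taken.
Rate on top 1: 1.832. F: 1.5 < 1.832 → exclude; stop.
Optimal diet: E — 1 of 4 types.

1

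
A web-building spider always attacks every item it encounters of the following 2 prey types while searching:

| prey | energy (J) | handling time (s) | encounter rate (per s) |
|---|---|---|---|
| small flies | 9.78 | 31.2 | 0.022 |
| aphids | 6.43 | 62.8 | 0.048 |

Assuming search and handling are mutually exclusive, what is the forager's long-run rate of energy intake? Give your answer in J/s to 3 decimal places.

R = (0.022×9.78 + 0.048×6.43) / (1 + 0.022×31.2 + 0.048×62.8) = 0.5238/4.701 = 0.1114 J/s.

0.111 J/s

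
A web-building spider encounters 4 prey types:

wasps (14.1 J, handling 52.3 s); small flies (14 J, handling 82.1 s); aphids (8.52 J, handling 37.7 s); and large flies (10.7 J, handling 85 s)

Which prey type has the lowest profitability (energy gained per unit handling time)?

Profitability E/h (J/s): wasps = 14.1/52.3 = 0.27, small flies = 14/82.1 = 0.171, aphids = 8.52/37.7 = 0.226, large flies = 10.7/85 = 0.126.
Ranked: wasps > aphids > small flies > large flies.

large flies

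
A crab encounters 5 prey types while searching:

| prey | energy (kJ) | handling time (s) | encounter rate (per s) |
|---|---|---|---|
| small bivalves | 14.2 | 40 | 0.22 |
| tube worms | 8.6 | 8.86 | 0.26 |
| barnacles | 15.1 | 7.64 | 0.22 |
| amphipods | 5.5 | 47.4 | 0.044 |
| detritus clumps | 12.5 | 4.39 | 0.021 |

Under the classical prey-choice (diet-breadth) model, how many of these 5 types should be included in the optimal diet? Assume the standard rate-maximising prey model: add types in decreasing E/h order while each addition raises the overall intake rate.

Rank by E/h (kJ/s): detritus clumps 2.85, barnacles 1.98, tube worms 0.971, small bivalves 0.355, amphipods 0.116. Include each in turn until the next type's E/h falls below the running intake rate.
Rate on top 1: 0.2403. barnacles: 1.98 > 0.2403 → include.
Rate on top 2: 1.293. tube worms: 0.971 < 1.293 → exclude; stop.
Optimal diet: detritus clumps, barnacles — 2 of 5 types.

2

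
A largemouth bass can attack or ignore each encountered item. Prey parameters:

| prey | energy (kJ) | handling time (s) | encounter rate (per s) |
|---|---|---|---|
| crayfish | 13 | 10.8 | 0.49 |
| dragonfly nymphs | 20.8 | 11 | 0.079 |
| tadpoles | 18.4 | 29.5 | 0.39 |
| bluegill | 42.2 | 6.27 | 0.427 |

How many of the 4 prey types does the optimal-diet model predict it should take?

1

E/h in descending order: bluegill 6.73, dragonfly nymphs 1.89, crayfish 1.2, tadpoles 0.624 kJ/s. The optimal diet is the largest prefix of this list for which every included type satisfies E_i/h_i > R on the types above it.
Rate on top 1: 4.9. dragonfly nymphs: 1.89 < 4.9 → exclude; stop.
Optimal diet: bluegill — 1 of 4 types.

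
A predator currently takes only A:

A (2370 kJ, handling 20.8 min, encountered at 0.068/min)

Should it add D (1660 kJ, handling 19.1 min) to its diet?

Yes

On A alone, R = ΣλE/(1+Σλh) = 161.2/2.414 = 66.75 kJ/min.
D: E/h = 1660/19.1 = 86.91 kJ/min.
86.91 > 66.75, so adding D raises the average — include it.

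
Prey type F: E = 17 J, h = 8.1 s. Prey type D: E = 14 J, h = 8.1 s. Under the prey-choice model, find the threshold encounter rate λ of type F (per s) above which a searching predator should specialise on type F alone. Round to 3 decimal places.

0.576 per s

Drop type D once their profitability E₂/h₂ falls below the rate achievable on type F alone: E₂/h₂ = λE₁/(1 + λh₁).
Solve for λ: λE₁h₂ = E₂(1 + λh₁) → λ(E₁h₂ − E₂h₁) = E₂ → λ = E₂/(E₁h₂ − E₂h₁).
λ = 14/(17×8.1 − 14×8.1) = 14/24.3 = 0.5761 per s.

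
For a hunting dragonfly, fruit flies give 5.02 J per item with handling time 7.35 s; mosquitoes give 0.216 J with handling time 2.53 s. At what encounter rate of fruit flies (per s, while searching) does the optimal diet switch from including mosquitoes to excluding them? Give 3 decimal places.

At the threshold, the rate on fruit flies alone equals the profitability of mosquitoes: λ·5.02/(1 + λ·7.35) = 0.216/2.53 = 0.08538.
Rearranging, λ(5.02 − 0.08538×7.35) = 0.08538, so λ = 0.08538/4.392 = 0.01944 per s.

0.019 per s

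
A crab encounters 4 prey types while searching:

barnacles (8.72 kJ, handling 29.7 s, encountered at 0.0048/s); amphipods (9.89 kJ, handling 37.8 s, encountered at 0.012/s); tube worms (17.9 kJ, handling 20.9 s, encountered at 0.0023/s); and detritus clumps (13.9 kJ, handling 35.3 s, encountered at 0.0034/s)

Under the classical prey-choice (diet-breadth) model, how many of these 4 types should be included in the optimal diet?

4

Rank by E/h (kJ/s): tube worms 0.856, detritus clumps 0.394, barnacles 0.294, amphipods 0.262. Include each in turn until the next type's E/h falls below the running intake rate.
Rate on top 1: 0.03928. detritus clumps: 0.394 > 0.03928 → include.
Rate on top 2: 0.0757. barnacles: 0.294 > 0.0757 → include.
Rate on top 3: 0.09941. amphipods: 0.262 > 0.09941 → include.
Optimal diet: tube worms, detritus clumps, barnacles, amphipods — 4 of 4 types.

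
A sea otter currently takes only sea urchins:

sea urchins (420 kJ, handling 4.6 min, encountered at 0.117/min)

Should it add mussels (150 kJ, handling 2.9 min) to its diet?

Yes

Intake rate on the current diet: R = (0.117×420) / (1 + 0.117×4.6) = 49.14/1.538 = 31.95 kJ/min.
Profitability of mussels: 150/2.9 = 51.72 kJ/min.
Since 51.72 > R, including mussels increases the long-run rate.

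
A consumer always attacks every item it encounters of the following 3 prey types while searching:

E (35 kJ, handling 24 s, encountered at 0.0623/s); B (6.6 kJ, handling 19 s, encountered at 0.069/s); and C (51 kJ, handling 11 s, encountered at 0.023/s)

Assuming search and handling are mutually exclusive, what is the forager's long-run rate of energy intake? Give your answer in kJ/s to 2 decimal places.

R = Σλ_iE_i / (1 + Σλ_ih_i)
Numerator: 0.0623×35 + 0.069×6.6 + 0.023×51 = 3.809
Denominator: 1 + 0.0623×24 + 0.069×19 + 0.023×11 = 4.059
R = 3.809/4.059 = 0.9383 kJ/s

0.94 kJ/s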